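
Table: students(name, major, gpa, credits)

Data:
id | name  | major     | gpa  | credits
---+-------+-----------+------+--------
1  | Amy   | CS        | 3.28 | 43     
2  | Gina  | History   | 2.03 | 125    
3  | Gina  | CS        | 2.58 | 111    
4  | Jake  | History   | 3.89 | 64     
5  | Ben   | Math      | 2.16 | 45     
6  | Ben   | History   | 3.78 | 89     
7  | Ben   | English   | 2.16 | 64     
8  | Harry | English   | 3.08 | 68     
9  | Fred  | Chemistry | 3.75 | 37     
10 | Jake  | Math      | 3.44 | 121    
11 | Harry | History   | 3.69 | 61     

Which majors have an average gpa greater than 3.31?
SELECT major, AVG(gpa)
FROM students
GROUP BY major
HAVING AVG(gpa) > 3.31

Result:
  Chemistry: avg=3.75
  History: avg=3.35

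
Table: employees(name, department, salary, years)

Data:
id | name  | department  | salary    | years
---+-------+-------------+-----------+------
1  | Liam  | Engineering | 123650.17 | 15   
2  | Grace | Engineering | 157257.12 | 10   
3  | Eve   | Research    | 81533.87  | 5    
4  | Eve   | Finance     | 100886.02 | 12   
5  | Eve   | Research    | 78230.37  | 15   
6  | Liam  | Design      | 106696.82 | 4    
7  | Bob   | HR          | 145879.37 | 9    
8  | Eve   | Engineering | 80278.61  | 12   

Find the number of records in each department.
SELECT department, COUNT(*) as count
FROM employees
GROUP BY department

Result:
  Design: 1
  Engineering: 3
  Finance: 1
  HR: 1
  Research: 2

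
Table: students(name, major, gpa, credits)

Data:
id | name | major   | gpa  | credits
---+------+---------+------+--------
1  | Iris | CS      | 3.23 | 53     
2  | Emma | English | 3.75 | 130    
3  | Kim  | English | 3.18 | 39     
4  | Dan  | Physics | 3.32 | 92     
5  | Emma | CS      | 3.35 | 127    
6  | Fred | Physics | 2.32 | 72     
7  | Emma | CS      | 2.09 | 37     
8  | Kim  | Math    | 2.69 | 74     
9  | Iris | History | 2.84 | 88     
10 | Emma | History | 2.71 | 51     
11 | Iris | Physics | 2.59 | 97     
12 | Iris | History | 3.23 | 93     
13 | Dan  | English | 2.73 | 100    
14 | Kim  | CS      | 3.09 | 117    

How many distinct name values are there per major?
SELECT major, COUNT(DISTINCT name)
FROM students
GROUP BY major

Result:
  CS: 3 distinct
  English: 3 distinct
  History: 2 distinct
  Math: 1 distinct
  Physics: 3 distinct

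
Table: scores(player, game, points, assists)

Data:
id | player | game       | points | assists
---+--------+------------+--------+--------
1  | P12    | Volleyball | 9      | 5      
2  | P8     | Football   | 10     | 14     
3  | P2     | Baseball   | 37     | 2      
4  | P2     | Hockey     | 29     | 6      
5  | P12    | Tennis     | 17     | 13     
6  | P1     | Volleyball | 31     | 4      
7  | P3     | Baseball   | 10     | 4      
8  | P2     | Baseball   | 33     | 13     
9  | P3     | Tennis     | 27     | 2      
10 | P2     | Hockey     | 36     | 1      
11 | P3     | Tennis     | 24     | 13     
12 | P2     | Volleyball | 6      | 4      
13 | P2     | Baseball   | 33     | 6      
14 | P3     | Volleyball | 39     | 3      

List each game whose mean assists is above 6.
SELECT game, AVG(assists)
FROM scores
GROUP BY game
HAVING AVG(assists) > 6

Result:
  Baseball: avg=6.25
  Football: avg=14.00
  Tennis: avg=9.33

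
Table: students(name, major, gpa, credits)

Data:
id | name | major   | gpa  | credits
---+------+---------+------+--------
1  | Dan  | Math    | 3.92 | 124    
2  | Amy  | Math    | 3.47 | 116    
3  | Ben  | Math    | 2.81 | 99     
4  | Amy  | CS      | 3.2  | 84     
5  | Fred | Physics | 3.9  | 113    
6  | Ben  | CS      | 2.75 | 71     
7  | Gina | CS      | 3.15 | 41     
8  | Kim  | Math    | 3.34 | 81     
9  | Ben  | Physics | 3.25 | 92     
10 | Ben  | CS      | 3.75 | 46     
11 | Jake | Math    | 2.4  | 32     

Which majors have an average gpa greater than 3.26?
SELECT major, AVG(gpa)
FROM students
GROUP BY major
HAVING AVG(gpa) > 3.26

Result:
  Physics: avg=3.58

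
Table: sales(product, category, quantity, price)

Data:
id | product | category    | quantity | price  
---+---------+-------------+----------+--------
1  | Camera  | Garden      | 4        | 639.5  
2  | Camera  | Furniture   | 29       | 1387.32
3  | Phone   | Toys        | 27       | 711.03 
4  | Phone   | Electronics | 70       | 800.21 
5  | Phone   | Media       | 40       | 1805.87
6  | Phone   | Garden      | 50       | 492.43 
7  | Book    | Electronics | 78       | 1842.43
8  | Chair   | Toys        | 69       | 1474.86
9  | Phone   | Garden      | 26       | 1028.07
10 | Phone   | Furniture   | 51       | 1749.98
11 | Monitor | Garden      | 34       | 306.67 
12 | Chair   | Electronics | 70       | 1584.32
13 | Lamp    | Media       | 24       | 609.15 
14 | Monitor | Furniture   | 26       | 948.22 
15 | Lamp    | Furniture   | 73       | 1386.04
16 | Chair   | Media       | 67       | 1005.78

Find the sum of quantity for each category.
SELECT category, SUM(quantity) as result
FROM sales
GROUP BY category

Result:
  Electronics: 218
  Furniture: 179
  Garden: 114
  Media: 131
  Toys: 96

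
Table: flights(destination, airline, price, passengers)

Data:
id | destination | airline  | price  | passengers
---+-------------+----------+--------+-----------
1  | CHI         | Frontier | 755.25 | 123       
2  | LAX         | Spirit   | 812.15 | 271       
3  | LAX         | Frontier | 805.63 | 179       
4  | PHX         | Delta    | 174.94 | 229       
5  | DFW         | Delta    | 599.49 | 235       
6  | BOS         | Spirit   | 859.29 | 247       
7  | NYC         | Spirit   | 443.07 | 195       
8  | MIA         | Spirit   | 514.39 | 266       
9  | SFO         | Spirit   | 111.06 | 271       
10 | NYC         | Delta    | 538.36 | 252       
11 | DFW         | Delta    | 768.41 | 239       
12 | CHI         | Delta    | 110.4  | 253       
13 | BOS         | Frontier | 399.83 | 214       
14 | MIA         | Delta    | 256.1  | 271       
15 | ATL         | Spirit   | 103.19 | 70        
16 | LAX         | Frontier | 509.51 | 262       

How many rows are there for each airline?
SELECT airline, COUNT(*) as count
FROM flights
GROUP BY airline

Result:
  Delta: 6
  Frontier: 4
  Spirit: 6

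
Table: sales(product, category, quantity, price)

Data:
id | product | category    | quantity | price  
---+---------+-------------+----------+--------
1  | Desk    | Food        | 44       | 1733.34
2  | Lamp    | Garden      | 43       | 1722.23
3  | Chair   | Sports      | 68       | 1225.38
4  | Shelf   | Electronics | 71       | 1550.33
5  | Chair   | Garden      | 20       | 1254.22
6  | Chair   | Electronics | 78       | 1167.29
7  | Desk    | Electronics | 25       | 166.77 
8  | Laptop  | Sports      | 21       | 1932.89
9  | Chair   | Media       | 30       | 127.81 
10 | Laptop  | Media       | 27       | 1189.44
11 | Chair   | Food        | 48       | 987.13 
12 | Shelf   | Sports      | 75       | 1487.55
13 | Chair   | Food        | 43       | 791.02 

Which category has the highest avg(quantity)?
SELECT category, AVG(quantity) as val
FROM sales
GROUP BY category
ORDER BY val DESC
LIMIT 1

Result: Electronics with avg(quantity) = 58.00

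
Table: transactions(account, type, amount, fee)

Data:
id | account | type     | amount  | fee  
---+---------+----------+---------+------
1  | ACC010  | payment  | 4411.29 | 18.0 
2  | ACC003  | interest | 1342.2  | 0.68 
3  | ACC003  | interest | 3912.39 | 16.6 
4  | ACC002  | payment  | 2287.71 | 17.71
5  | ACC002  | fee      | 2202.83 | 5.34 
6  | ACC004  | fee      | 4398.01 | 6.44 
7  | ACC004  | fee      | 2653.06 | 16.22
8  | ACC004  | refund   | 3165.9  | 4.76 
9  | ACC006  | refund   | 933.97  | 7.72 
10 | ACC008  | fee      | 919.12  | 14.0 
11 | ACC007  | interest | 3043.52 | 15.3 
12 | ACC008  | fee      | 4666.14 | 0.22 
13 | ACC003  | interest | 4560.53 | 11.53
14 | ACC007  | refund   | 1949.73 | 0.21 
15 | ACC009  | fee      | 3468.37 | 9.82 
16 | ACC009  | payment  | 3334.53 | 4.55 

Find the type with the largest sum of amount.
SELECT type, SUM(amount) as val
FROM transactions
GROUP BY type
ORDER BY val DESC
LIMIT 1

Result: fee with sum(amount) = 18307.53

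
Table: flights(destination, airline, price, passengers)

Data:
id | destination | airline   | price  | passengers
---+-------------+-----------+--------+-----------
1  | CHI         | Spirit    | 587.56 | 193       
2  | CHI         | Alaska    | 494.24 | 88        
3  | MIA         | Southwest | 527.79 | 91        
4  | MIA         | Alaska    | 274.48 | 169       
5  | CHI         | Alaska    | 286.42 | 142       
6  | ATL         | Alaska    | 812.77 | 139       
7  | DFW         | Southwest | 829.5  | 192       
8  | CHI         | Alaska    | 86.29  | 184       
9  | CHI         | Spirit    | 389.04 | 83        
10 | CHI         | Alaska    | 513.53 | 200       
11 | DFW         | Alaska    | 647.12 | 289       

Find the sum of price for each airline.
SELECT airline, SUM(price) as result
FROM flights
GROUP BY airline

Result:
  Alaska: 3114.85
  Southwest: 1357.29
  Spirit: 976.60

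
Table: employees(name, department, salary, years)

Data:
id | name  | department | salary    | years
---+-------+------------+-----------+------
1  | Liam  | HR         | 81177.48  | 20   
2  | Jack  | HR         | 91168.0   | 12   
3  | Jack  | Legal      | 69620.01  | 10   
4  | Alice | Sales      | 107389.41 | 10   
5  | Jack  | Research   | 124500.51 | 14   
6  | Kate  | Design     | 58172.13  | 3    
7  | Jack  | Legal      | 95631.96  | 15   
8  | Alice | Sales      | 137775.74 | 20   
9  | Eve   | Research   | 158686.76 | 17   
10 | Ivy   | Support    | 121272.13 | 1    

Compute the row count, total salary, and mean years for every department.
SELECT department,
       COUNT(*) as cnt,
       SUM(salary) as total_salary,
       AVG(years) as avg_years
FROM employees
GROUP BY department

Result:
  Design: 1 records, 58172.13 total salary, 3.00 avg years
  HR: 2 records, 172345.48 total salary, 16.00 avg years
  Legal: 2 records, 165251.97 total salary, 12.50 avg years
  Research: 2 records, 283187.27 total salary, 15.50 avg years
  Sales: 2 records, 245165.15 total salary, 15.00 avg years
  Support: 1 records, 121272.13 total salary, 1.00 avg years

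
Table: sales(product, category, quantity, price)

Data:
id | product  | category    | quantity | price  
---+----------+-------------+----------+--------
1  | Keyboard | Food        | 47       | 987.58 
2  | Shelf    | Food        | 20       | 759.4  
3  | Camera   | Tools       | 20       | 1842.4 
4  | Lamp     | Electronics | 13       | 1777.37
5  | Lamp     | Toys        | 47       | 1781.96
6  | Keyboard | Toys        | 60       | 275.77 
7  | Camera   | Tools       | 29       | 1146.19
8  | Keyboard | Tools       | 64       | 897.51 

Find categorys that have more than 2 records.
SELECT category, COUNT(*) as cnt
FROM sales
GROUP BY category
HAVING COUNT(*) > 2

Result:
  Tools: 3

Note: HAVING filters groups after aggregation, WHERE filters rows before.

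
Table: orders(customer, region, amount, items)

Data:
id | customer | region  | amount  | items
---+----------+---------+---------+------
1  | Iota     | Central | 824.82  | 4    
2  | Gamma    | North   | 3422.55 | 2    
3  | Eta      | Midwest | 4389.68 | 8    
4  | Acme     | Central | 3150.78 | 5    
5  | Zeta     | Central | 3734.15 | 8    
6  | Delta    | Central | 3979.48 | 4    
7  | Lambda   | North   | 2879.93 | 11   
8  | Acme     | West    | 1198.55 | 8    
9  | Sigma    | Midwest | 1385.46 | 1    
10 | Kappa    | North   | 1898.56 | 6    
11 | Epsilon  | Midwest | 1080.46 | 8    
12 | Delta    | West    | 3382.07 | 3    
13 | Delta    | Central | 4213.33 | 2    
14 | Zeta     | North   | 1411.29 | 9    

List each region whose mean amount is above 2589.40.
SELECT region, AVG(amount)
FROM orders
GROUP BY region
HAVING AVG(amount) > 2589.40

Result:
  Central: avg=3180.51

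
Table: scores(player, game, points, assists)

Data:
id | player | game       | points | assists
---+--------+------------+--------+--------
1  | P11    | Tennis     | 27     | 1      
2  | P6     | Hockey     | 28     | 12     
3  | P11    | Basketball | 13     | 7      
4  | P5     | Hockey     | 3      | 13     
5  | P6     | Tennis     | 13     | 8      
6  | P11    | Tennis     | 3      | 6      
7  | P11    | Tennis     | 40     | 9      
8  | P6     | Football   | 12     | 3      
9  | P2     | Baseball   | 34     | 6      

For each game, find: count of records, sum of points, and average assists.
SELECT game,
       COUNT(*) as cnt,
       SUM(points) as total_points,
       AVG(assists) as avg_assists
FROM scores
GROUP BY game

Result:
  Baseball: 1 records, 34 total points, 6.00 avg assists
  Basketball: 1 records, 13 total points, 7.00 avg assists
  Football: 1 records, 12 total points, 3.00 avg assists
  Hockey: 2 records, 31 total points, 12.50 avg assists
  Tennis: 4 records, 83 total points, 6.00 avg assists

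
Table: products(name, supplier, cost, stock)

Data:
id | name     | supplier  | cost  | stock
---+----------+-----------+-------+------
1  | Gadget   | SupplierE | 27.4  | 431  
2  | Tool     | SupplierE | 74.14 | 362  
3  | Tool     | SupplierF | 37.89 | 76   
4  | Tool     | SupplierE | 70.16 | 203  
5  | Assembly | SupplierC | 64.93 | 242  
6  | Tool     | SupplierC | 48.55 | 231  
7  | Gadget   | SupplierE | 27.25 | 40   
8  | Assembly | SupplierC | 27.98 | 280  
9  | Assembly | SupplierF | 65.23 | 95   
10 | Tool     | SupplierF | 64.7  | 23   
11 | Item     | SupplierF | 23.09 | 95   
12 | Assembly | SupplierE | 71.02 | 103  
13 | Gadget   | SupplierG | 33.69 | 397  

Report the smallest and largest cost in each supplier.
SELECT supplier, MIN(cost), MAX(cost)
FROM products
GROUP BY supplier

Result:
  SupplierC: min=27.98, max=64.93
  SupplierE: min=27.25, max=74.14
  SupplierF: min=23.09, max=65.23
  SupplierG: min=33.69, max=33.69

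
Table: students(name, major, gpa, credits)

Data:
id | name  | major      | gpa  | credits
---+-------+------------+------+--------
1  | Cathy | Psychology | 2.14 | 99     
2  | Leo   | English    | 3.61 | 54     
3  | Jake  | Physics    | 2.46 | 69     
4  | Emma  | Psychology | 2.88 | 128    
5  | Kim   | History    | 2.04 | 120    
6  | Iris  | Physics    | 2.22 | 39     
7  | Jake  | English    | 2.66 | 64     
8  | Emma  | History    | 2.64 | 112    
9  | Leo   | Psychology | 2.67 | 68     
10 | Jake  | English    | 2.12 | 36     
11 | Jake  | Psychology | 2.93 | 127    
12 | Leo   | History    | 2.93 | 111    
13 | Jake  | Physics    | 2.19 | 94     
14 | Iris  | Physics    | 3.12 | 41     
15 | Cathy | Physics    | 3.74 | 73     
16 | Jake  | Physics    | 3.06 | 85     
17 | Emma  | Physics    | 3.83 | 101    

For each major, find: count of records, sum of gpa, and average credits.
SELECT major,
       COUNT(*) as cnt,
       SUM(gpa) as total_gpa,
       AVG(credits) as avg_credits
FROM students
GROUP BY major

Result:
  English: 3 records, 8.39 total gpa, 51.33 avg credits
  History: 3 records, 7.61 total gpa, 114.33 avg credits
  Physics: 7 records, 20.62 total gpa, 71.71 avg credits
  Psychology: 4 records, 10.62 total gpa, 105.50 avg credits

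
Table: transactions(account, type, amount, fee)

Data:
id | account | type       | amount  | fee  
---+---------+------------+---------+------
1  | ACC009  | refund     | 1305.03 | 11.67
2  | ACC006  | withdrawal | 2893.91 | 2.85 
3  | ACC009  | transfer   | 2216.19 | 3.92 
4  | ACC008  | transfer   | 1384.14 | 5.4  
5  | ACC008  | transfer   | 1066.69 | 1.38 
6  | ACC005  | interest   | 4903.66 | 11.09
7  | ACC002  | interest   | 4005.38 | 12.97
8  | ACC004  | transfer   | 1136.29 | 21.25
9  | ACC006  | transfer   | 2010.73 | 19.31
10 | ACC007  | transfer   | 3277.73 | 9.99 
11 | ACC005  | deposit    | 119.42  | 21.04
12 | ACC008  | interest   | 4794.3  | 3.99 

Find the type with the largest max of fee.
SELECT type, MAX(fee) as val
FROM transactions
GROUP BY type
ORDER BY val DESC
LIMIT 1

Result: transfer with max(fee) = 21.25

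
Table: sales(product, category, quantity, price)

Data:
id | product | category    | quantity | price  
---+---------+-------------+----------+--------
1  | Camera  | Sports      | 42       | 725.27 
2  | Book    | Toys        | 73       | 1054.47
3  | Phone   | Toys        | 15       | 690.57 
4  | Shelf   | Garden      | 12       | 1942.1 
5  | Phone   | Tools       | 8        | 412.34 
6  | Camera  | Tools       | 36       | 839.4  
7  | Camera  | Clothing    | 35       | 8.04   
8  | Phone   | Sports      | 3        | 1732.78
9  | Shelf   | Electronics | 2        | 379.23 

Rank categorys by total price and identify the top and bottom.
SELECT category, SUM(price)
FROM sales
GROUP BY category
ORDER BY SUM(price)

All groups:
  Clothing: 8.04
  Electronics: 379.23
  Tools: 1251.74
  Toys: 1745.04
  Garden: 1942.10
  Sports: 2458.05

Highest: Sports (2458.05)
Lowest: Clothing (8.04)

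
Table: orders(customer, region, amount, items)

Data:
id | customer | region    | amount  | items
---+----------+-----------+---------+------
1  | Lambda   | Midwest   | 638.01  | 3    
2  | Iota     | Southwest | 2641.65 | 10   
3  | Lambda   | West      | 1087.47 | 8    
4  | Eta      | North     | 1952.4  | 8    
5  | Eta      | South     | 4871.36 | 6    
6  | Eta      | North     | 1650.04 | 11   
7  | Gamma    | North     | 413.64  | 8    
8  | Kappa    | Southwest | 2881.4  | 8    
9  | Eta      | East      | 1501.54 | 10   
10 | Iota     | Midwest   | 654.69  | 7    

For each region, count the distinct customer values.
SELECT region, COUNT(DISTINCT customer)
FROM orders
GROUP BY region

Result:
  East: 1 distinct
  Midwest: 2 distinct
  North: 2 distinct
  South: 1 distinct
  Southwest: 2 distinct
  West: 1 distinct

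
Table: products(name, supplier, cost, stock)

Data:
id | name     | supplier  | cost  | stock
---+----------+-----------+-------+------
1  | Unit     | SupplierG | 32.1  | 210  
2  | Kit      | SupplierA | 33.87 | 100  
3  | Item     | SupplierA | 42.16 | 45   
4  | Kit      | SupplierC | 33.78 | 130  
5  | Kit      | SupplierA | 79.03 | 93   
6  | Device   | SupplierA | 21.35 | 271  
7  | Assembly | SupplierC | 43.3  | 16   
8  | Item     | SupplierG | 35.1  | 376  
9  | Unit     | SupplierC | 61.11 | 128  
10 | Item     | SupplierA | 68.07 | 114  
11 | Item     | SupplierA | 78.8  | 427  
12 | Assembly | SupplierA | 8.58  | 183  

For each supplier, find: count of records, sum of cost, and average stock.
SELECT supplier,
       COUNT(*) as cnt,
       SUM(cost) as total_cost,
       AVG(stock) as avg_stock
FROM products
GROUP BY supplier

Result:
  SupplierA: 7 records, 331.86 total cost, 176.14 avg stock
  SupplierC: 3 records, 138.19 total cost, 91.33 avg stock
  SupplierG: 2 records, 67.20 total cost, 293.00 avg stock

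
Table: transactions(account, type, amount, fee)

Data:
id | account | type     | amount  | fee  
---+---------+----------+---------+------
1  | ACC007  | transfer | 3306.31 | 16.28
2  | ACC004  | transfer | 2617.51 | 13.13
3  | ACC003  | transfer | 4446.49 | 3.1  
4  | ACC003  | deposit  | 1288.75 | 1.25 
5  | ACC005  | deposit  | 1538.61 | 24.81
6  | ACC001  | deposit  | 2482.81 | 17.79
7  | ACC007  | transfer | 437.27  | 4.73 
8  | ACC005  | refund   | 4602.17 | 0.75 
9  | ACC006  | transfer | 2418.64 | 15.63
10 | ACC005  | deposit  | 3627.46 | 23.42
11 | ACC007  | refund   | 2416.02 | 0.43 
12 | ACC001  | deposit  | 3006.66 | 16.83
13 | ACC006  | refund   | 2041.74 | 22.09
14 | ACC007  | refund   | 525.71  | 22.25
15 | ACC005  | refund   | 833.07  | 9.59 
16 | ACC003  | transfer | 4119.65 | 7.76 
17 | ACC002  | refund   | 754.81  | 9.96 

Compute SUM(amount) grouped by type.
SELECT type, SUM(amount) as result
FROM transactions
GROUP BY type

Result:
  deposit: 11944.29
  refund: 11173.52
  transfer: 17345.87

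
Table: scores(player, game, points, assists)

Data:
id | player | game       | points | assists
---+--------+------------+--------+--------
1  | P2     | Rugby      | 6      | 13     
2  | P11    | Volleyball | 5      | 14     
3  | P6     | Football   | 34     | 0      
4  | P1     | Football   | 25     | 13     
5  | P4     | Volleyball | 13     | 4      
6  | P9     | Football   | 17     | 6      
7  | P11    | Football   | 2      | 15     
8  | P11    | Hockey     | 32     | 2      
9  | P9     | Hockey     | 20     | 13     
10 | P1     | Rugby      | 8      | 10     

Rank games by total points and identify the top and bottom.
SELECT game, SUM(points)
FROM scores
GROUP BY game
ORDER BY SUM(points)

All groups:
  Rugby: 14
  Volleyball: 18
  Hockey: 52
  Football: 78

Highest: Football (78)
Lowest: Rugby (14)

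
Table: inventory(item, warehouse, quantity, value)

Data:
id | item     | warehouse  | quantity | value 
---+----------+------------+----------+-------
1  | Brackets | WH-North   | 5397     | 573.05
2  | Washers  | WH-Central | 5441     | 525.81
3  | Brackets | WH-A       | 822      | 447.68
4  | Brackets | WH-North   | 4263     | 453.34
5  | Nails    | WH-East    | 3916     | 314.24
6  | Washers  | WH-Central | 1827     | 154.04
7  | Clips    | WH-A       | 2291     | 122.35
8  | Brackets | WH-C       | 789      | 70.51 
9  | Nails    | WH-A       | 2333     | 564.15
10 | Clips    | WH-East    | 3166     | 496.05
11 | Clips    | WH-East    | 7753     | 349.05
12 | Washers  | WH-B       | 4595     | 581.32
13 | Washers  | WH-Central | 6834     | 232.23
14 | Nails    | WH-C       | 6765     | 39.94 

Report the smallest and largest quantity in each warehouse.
SELECT warehouse, MIN(quantity), MAX(quantity)
FROM inventory
GROUP BY warehouse

Result:
  WH-A: min=822, max=2333
  WH-B: min=4595, max=4595
  WH-C: min=789, max=6765
  WH-Central: min=1827, max=6834
  WH-East: min=3166, max=7753
  WH-North: min=4263, max=5397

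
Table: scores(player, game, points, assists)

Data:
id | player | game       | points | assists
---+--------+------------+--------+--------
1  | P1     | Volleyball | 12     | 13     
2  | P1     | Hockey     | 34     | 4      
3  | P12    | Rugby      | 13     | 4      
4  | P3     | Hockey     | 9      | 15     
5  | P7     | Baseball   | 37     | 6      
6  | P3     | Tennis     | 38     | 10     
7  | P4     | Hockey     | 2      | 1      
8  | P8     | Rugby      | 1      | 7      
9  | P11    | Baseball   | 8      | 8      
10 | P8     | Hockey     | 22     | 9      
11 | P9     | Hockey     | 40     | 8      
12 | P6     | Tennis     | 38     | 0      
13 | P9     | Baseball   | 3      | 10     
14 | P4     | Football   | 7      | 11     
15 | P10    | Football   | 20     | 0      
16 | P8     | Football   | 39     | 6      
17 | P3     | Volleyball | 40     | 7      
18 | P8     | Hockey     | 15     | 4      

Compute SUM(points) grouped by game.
SELECT game, SUM(points) as result
FROM scores
GROUP BY game

Result:
  Baseball: 48
  Football: 66
  Hockey: 122
  Rugby: 14
  Tennis: 76
  Volleyball: 52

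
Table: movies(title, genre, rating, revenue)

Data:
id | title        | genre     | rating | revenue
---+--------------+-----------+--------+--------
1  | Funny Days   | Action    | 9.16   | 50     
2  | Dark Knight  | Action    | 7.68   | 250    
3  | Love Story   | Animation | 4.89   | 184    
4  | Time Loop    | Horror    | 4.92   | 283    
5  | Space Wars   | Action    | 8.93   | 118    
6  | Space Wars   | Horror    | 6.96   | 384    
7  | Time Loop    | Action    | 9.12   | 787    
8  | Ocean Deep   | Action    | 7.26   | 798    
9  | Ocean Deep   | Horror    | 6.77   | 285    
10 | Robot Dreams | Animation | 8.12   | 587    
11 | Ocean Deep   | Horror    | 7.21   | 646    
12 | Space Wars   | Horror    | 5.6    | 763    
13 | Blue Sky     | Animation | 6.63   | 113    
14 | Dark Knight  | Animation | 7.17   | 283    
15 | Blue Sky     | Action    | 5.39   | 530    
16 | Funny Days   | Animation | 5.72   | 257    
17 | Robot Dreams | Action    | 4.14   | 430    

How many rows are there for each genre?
SELECT genre, COUNT(*) as count
FROM movies
GROUP BY genre

Result:
  Action: 7
  Animation: 5
  Horror: 5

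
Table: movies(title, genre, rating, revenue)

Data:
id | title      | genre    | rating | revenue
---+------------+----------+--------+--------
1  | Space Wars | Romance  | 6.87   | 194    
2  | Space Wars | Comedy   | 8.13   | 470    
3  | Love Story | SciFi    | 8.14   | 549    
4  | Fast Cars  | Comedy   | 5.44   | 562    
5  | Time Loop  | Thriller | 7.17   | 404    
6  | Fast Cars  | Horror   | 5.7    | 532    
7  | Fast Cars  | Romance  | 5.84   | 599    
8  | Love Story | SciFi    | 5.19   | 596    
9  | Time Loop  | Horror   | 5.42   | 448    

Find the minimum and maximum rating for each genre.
SELECT genre, MIN(rating), MAX(rating)
FROM movies
GROUP BY genre

Result:
  Comedy: min=5.44, max=8.13
  Horror: min=5.42, max=5.70
  Romance: min=5.84, max=6.87
  SciFi: min=5.19, max=8.14
  Thriller: min=7.17, max=7.17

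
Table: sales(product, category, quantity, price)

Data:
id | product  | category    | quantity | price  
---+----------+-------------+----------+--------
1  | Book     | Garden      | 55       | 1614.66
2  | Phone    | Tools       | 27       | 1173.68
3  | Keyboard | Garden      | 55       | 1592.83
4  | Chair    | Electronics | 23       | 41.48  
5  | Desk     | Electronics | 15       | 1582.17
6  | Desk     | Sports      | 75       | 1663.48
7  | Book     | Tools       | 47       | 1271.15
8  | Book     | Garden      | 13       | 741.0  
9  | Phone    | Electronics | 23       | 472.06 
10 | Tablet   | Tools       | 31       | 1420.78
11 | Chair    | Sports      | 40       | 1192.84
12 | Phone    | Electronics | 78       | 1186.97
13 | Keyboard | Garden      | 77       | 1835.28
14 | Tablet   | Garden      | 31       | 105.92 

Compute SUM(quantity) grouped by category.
SELECT category, SUM(quantity) as result
FROM sales
GROUP BY category

Result:
  Electronics: 139
  Garden: 231
  Sports: 115
  Tools: 105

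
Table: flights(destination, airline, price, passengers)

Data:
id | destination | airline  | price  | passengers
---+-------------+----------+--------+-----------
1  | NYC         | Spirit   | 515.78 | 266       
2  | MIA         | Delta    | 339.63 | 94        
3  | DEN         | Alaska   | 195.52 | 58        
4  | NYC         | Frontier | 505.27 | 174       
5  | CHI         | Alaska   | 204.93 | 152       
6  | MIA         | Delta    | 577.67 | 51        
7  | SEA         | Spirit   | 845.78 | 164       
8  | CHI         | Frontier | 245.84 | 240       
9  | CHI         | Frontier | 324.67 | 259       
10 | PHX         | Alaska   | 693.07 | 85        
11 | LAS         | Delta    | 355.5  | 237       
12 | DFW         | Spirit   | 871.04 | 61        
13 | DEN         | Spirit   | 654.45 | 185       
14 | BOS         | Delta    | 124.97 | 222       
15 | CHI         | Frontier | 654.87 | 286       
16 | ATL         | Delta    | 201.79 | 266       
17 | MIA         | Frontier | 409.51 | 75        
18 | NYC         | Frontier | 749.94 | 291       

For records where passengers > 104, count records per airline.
SELECT airline, COUNT(*)
FROM flights
WHERE passengers > 104
GROUP BY airline

Note: WHERE filters rows before grouping.

Result:
  Alaska: 1
  Delta: 3
  Frontier: 5
  Spirit: 3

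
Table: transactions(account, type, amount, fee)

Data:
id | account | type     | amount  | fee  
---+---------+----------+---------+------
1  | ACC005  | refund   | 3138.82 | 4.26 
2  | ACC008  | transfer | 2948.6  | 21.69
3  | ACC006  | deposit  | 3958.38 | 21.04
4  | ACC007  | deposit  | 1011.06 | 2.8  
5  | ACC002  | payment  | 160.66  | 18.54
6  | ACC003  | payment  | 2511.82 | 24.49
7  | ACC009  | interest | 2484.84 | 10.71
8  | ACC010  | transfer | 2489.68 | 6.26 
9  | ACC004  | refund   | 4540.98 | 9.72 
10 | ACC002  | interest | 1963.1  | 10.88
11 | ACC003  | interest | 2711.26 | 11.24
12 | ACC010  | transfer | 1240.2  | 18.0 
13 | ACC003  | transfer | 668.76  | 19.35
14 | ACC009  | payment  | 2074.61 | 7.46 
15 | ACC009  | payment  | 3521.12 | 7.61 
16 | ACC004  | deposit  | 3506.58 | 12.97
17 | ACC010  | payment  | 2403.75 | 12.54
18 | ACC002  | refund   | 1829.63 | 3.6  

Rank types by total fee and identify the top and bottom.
SELECT type, SUM(fee)
FROM transactions
GROUP BY type
ORDER BY SUM(fee)

All groups:
  refund: 17.58
  interest: 32.83
  deposit: 36.81
  transfer: 65.30
  payment: 70.64

Highest: payment (70.64)
Lowest: refund (17.58)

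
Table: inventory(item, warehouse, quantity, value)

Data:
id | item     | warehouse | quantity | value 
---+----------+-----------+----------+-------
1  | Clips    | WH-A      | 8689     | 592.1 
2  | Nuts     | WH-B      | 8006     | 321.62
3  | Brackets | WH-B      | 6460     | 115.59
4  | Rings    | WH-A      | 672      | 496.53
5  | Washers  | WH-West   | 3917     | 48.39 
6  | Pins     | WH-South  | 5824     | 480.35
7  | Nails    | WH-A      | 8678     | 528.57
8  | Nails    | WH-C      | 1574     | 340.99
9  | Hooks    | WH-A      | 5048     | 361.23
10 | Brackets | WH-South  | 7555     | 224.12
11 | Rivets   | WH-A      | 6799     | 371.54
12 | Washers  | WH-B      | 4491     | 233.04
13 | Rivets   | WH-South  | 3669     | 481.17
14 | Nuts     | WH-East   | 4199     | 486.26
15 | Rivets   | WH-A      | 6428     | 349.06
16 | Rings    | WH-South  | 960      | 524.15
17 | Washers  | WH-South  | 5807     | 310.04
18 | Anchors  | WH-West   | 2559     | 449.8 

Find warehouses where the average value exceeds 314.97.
SELECT warehouse, AVG(value)
FROM inventory
GROUP BY warehouse
HAVING AVG(value) > 314.97

Result:
  WH-A: avg=449.84
  WH-C: avg=340.99
  WH-East: avg=486.26
  WH-South: avg=403.97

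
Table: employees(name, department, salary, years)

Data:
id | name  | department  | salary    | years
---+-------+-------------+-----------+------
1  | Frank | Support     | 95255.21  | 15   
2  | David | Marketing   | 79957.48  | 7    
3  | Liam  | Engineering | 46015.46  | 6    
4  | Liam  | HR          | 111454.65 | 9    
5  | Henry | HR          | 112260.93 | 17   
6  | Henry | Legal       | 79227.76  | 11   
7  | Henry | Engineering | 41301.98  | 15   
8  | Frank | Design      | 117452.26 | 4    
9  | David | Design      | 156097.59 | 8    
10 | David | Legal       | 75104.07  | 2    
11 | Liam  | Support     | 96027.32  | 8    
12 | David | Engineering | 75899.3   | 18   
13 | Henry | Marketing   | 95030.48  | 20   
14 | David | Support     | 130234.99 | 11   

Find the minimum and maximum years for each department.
SELECT department, MIN(years), MAX(years)
FROM employees
GROUP BY department

Result:
  Design: min=4, max=8
  Engineering: min=6, max=18
  HR: min=9, max=17
  Legal: min=2, max=11
  Marketing: min=7, max=20
  Support: min=8, max=15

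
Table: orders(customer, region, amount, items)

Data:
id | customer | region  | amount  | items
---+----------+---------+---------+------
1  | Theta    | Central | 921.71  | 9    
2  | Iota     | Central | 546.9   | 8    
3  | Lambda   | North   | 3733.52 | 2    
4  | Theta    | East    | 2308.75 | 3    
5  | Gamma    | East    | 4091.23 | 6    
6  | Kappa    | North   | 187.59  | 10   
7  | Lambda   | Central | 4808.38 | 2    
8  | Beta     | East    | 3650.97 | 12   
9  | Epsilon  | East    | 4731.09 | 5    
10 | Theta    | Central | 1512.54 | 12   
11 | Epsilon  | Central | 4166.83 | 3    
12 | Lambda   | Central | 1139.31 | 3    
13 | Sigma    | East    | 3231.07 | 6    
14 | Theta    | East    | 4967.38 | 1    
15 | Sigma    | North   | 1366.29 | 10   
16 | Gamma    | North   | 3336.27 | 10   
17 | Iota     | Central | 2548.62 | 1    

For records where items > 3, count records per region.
SELECT region, COUNT(*)
FROM orders
WHERE items > 3
GROUP BY region

Note: WHERE filters rows before grouping.

Result:
  Central: 3
  East: 4
  North: 3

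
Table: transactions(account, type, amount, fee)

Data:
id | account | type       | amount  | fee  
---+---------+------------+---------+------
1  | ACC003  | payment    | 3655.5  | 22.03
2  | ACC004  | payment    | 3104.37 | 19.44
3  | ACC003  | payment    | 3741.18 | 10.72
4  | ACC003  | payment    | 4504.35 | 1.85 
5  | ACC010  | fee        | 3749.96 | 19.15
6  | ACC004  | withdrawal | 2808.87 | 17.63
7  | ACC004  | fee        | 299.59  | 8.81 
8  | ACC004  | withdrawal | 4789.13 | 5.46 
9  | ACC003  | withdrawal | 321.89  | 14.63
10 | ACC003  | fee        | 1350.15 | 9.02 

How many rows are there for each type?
SELECT type, COUNT(*) as count
FROM transactions
GROUP BY type

Result:
  fee: 3
  payment: 4
  withdrawal: 3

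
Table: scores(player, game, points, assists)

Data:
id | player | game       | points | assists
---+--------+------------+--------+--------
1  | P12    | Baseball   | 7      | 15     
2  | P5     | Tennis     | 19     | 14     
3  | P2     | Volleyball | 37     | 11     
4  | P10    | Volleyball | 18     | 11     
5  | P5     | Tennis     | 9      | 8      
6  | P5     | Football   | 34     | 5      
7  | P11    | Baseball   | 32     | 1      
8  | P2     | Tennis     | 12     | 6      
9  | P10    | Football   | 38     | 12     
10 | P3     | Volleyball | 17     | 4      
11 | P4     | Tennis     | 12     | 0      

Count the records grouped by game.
SELECT game, COUNT(*) as count
FROM scores
GROUP BY game

Result:
  Baseball: 2
  Football: 2
  Tennis: 4
  Volleyball: 3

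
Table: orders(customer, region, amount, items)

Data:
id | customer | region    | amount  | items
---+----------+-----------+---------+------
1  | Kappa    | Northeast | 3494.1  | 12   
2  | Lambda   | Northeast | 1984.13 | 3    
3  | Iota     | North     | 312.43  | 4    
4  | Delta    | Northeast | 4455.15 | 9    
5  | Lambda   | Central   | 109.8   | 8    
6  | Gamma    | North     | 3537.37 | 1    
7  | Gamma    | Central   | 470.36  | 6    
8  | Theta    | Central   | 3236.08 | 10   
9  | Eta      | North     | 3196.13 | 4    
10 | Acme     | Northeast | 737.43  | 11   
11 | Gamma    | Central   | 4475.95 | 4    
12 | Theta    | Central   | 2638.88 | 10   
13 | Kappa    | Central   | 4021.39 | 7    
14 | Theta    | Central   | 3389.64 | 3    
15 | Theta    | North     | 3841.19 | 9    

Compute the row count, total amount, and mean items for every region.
SELECT region,
       COUNT(*) as cnt,
       SUM(amount) as total_amount,
       AVG(items) as avg_items
FROM orders
GROUP BY region

Result:
  Central: 7 records, 18342.10 total amount, 6.86 avg items
  North: 4 records, 10887.12 total amount, 4.50 avg items
  Northeast: 4 records, 10670.81 total amount, 8.75 avg items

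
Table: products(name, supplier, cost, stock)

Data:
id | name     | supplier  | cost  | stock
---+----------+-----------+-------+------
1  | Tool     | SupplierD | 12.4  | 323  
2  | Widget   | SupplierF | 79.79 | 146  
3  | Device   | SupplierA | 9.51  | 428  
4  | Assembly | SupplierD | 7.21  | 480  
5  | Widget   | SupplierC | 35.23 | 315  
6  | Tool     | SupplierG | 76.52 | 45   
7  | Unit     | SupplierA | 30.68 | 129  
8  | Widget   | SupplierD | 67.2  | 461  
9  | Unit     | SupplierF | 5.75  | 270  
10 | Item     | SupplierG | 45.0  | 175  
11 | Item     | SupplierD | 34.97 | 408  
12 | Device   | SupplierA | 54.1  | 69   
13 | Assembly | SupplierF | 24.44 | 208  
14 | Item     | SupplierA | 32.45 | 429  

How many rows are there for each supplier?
SELECT supplier, COUNT(*) as count
FROM products
GROUP BY supplier

Result:
  SupplierA: 4
  SupplierC: 1
  SupplierD: 4
  SupplierF: 3
  SupplierG: 2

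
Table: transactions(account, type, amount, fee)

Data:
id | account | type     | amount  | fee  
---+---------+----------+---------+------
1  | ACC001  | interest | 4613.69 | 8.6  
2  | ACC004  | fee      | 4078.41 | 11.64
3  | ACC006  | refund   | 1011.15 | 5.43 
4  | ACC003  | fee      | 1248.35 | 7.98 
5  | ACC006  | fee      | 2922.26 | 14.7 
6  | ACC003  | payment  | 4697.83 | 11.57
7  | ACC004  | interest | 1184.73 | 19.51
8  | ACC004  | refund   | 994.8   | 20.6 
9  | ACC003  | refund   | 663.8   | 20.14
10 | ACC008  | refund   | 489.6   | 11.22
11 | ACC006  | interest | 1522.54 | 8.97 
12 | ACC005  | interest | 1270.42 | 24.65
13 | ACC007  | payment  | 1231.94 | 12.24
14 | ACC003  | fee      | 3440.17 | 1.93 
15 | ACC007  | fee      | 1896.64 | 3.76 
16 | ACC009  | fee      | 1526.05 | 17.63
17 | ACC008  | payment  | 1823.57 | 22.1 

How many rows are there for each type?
SELECT type, COUNT(*) as count
FROM transactions
GROUP BY type

Result:
  fee: 6
  interest: 4
  payment: 3
  refund: 4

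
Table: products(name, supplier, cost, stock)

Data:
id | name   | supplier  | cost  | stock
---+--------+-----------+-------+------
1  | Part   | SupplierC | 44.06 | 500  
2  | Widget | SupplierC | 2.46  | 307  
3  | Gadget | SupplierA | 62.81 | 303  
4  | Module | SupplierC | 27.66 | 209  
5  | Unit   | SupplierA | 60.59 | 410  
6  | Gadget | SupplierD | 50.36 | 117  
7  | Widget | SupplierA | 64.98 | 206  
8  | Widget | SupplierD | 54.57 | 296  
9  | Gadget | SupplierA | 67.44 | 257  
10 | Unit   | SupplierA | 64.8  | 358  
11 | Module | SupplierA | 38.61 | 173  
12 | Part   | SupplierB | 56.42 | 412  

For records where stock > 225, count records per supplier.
SELECT supplier, COUNT(*)
FROM products
WHERE stock > 225
GROUP BY supplier

Note: WHERE filters rows before grouping.

Result:
  SupplierA: 4
  SupplierB: 1
  SupplierC: 2
  SupplierD: 1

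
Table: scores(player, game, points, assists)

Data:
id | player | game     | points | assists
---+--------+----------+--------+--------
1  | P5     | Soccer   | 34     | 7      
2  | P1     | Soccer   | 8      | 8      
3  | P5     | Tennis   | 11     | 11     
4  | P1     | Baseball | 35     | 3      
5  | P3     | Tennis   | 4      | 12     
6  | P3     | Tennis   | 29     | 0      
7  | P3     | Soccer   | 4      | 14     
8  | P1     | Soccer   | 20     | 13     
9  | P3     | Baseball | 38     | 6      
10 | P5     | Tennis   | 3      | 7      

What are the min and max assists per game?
SELECT game, MIN(assists), MAX(assists)
FROM scores
GROUP BY game

Result:
  Baseball: min=3, max=6
  Soccer: min=7, max=14
  Tennis: min=0, max=12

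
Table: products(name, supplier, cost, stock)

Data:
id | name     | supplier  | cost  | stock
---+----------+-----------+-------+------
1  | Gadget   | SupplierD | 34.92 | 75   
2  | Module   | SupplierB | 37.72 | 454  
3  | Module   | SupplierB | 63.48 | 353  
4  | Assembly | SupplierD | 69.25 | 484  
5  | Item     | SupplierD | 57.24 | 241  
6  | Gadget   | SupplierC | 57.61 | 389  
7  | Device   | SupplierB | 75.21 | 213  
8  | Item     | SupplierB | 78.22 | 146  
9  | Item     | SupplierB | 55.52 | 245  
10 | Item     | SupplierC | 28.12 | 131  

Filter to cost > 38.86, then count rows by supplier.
SELECT supplier, COUNT(*)
FROM products
WHERE cost > 38.86
GROUP BY supplier

Note: WHERE filters rows before grouping.

Result:
  SupplierB: 4
  SupplierC: 1
  SupplierD: 2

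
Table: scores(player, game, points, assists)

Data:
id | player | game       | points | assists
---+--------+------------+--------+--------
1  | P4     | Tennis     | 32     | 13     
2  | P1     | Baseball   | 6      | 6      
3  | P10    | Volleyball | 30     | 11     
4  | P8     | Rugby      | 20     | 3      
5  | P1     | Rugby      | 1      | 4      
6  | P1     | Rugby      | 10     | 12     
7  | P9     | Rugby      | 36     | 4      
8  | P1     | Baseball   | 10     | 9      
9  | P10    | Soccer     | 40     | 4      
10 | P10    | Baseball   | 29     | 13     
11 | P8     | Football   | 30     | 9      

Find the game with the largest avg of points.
SELECT game, AVG(points) as val
FROM scores
GROUP BY game
ORDER BY val DESC
LIMIT 1

Result: Soccer with avg(points) = 40.00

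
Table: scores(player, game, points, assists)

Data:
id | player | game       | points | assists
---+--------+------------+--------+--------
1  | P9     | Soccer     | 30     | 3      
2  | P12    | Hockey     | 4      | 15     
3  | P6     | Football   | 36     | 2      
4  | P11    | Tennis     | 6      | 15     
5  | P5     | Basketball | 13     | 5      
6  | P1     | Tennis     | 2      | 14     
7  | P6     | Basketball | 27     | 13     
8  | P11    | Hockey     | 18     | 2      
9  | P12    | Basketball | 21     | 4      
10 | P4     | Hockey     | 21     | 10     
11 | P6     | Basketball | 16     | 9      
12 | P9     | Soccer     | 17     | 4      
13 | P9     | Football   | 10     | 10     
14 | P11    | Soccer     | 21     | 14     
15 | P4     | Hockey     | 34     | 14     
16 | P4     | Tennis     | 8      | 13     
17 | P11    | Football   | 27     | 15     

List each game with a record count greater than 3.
SELECT game, COUNT(*) as cnt
FROM scores
GROUP BY game
HAVING COUNT(*) > 3

Result:
  Basketball: 4
  Hockey: 4

Note: HAVING filters groups after aggregation, WHERE filters rows before.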